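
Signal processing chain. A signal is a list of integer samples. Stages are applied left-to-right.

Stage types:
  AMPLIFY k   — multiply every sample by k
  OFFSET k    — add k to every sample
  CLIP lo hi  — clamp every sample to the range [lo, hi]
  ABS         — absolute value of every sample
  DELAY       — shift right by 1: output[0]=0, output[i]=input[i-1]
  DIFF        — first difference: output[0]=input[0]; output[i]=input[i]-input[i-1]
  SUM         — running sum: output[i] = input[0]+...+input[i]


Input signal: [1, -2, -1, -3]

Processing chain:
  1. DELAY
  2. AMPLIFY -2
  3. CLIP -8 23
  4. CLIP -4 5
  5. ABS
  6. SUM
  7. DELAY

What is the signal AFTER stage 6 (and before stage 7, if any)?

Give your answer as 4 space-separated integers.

Input: [1, -2, -1, -3]
Stage 1 (DELAY): [0, 1, -2, -1] = [0, 1, -2, -1] -> [0, 1, -2, -1]
Stage 2 (AMPLIFY -2): 0*-2=0, 1*-2=-2, -2*-2=4, -1*-2=2 -> [0, -2, 4, 2]
Stage 3 (CLIP -8 23): clip(0,-8,23)=0, clip(-2,-8,23)=-2, clip(4,-8,23)=4, clip(2,-8,23)=2 -> [0, -2, 4, 2]
Stage 4 (CLIP -4 5): clip(0,-4,5)=0, clip(-2,-4,5)=-2, clip(4,-4,5)=4, clip(2,-4,5)=2 -> [0, -2, 4, 2]
Stage 5 (ABS): |0|=0, |-2|=2, |4|=4, |2|=2 -> [0, 2, 4, 2]
Stage 6 (SUM): sum[0..0]=0, sum[0..1]=2, sum[0..2]=6, sum[0..3]=8 -> [0, 2, 6, 8]

Answer: 0 2 6 8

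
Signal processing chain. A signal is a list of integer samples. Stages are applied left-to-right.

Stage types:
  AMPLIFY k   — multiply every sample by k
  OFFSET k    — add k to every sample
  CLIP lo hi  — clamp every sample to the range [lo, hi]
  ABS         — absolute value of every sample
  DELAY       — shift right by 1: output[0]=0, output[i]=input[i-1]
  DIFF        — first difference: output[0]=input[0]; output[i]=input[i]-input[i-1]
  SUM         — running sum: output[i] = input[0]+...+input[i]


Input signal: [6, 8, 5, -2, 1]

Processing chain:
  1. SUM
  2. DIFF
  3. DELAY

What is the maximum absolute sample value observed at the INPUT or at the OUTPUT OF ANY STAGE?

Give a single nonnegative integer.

Answer: 19

Derivation:
Input: [6, 8, 5, -2, 1] (max |s|=8)
Stage 1 (SUM): sum[0..0]=6, sum[0..1]=14, sum[0..2]=19, sum[0..3]=17, sum[0..4]=18 -> [6, 14, 19, 17, 18] (max |s|=19)
Stage 2 (DIFF): s[0]=6, 14-6=8, 19-14=5, 17-19=-2, 18-17=1 -> [6, 8, 5, -2, 1] (max |s|=8)
Stage 3 (DELAY): [0, 6, 8, 5, -2] = [0, 6, 8, 5, -2] -> [0, 6, 8, 5, -2] (max |s|=8)
Overall max amplitude: 19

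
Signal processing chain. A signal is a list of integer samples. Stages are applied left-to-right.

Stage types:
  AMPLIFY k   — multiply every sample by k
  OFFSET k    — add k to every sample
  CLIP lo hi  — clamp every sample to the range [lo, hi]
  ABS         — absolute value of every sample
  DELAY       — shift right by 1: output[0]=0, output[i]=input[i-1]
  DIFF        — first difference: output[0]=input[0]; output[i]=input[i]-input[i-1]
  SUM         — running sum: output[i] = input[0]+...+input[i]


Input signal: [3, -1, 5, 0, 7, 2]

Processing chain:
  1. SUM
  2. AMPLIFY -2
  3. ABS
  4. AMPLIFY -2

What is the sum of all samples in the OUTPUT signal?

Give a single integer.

Input: [3, -1, 5, 0, 7, 2]
Stage 1 (SUM): sum[0..0]=3, sum[0..1]=2, sum[0..2]=7, sum[0..3]=7, sum[0..4]=14, sum[0..5]=16 -> [3, 2, 7, 7, 14, 16]
Stage 2 (AMPLIFY -2): 3*-2=-6, 2*-2=-4, 7*-2=-14, 7*-2=-14, 14*-2=-28, 16*-2=-32 -> [-6, -4, -14, -14, -28, -32]
Stage 3 (ABS): |-6|=6, |-4|=4, |-14|=14, |-14|=14, |-28|=28, |-32|=32 -> [6, 4, 14, 14, 28, 32]
Stage 4 (AMPLIFY -2): 6*-2=-12, 4*-2=-8, 14*-2=-28, 14*-2=-28, 28*-2=-56, 32*-2=-64 -> [-12, -8, -28, -28, -56, -64]
Output sum: -196

Answer: -196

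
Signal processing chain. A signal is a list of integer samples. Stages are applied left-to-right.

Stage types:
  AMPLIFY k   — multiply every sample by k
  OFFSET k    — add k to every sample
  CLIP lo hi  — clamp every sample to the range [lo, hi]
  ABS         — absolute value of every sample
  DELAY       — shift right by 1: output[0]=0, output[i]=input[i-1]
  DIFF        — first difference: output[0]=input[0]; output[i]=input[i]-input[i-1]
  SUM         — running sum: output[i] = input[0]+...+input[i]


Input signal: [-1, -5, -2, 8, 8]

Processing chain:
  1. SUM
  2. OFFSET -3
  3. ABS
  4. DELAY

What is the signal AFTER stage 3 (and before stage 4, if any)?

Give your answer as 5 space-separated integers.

Answer: 4 9 11 3 5

Derivation:
Input: [-1, -5, -2, 8, 8]
Stage 1 (SUM): sum[0..0]=-1, sum[0..1]=-6, sum[0..2]=-8, sum[0..3]=0, sum[0..4]=8 -> [-1, -6, -8, 0, 8]
Stage 2 (OFFSET -3): -1+-3=-4, -6+-3=-9, -8+-3=-11, 0+-3=-3, 8+-3=5 -> [-4, -9, -11, -3, 5]
Stage 3 (ABS): |-4|=4, |-9|=9, |-11|=11, |-3|=3, |5|=5 -> [4, 9, 11, 3, 5]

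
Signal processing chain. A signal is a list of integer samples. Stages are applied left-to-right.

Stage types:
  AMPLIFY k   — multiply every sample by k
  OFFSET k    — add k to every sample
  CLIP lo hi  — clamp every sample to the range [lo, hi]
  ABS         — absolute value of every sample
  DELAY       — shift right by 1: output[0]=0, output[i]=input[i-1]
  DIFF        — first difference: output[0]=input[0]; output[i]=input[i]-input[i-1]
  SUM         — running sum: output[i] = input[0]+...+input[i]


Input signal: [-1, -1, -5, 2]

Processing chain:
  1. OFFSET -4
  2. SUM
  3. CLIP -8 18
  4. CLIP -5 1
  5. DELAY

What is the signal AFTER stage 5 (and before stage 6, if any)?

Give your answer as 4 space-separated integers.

Input: [-1, -1, -5, 2]
Stage 1 (OFFSET -4): -1+-4=-5, -1+-4=-5, -5+-4=-9, 2+-4=-2 -> [-5, -5, -9, -2]
Stage 2 (SUM): sum[0..0]=-5, sum[0..1]=-10, sum[0..2]=-19, sum[0..3]=-21 -> [-5, -10, -19, -21]
Stage 3 (CLIP -8 18): clip(-5,-8,18)=-5, clip(-10,-8,18)=-8, clip(-19,-8,18)=-8, clip(-21,-8,18)=-8 -> [-5, -8, -8, -8]
Stage 4 (CLIP -5 1): clip(-5,-5,1)=-5, clip(-8,-5,1)=-5, clip(-8,-5,1)=-5, clip(-8,-5,1)=-5 -> [-5, -5, -5, -5]
Stage 5 (DELAY): [0, -5, -5, -5] = [0, -5, -5, -5] -> [0, -5, -5, -5]

Answer: 0 -5 -5 -5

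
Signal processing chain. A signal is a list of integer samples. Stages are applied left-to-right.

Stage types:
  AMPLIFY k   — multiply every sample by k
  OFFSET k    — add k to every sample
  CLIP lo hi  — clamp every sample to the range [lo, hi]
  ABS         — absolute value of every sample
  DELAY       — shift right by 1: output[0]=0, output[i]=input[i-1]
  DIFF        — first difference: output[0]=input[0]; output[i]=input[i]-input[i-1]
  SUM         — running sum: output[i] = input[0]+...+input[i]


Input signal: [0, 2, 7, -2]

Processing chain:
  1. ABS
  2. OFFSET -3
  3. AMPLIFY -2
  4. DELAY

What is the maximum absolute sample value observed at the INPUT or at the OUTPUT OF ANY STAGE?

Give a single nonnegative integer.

Answer: 8

Derivation:
Input: [0, 2, 7, -2] (max |s|=7)
Stage 1 (ABS): |0|=0, |2|=2, |7|=7, |-2|=2 -> [0, 2, 7, 2] (max |s|=7)
Stage 2 (OFFSET -3): 0+-3=-3, 2+-3=-1, 7+-3=4, 2+-3=-1 -> [-3, -1, 4, -1] (max |s|=4)
Stage 3 (AMPLIFY -2): -3*-2=6, -1*-2=2, 4*-2=-8, -1*-2=2 -> [6, 2, -8, 2] (max |s|=8)
Stage 4 (DELAY): [0, 6, 2, -8] = [0, 6, 2, -8] -> [0, 6, 2, -8] (max |s|=8)
Overall max amplitude: 8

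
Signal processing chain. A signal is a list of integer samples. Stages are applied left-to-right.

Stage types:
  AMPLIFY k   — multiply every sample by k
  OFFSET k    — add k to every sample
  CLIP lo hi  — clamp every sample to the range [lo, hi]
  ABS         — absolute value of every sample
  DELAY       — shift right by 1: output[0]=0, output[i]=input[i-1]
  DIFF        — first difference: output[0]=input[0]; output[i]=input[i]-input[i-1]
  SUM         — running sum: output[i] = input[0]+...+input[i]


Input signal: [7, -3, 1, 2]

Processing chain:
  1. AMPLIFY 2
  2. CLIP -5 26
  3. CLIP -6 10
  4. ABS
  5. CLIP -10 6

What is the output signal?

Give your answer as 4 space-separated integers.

Answer: 6 5 2 4

Derivation:
Input: [7, -3, 1, 2]
Stage 1 (AMPLIFY 2): 7*2=14, -3*2=-6, 1*2=2, 2*2=4 -> [14, -6, 2, 4]
Stage 2 (CLIP -5 26): clip(14,-5,26)=14, clip(-6,-5,26)=-5, clip(2,-5,26)=2, clip(4,-5,26)=4 -> [14, -5, 2, 4]
Stage 3 (CLIP -6 10): clip(14,-6,10)=10, clip(-5,-6,10)=-5, clip(2,-6,10)=2, clip(4,-6,10)=4 -> [10, -5, 2, 4]
Stage 4 (ABS): |10|=10, |-5|=5, |2|=2, |4|=4 -> [10, 5, 2, 4]
Stage 5 (CLIP -10 6): clip(10,-10,6)=6, clip(5,-10,6)=5, clip(2,-10,6)=2, clip(4,-10,6)=4 -> [6, 5, 2, 4]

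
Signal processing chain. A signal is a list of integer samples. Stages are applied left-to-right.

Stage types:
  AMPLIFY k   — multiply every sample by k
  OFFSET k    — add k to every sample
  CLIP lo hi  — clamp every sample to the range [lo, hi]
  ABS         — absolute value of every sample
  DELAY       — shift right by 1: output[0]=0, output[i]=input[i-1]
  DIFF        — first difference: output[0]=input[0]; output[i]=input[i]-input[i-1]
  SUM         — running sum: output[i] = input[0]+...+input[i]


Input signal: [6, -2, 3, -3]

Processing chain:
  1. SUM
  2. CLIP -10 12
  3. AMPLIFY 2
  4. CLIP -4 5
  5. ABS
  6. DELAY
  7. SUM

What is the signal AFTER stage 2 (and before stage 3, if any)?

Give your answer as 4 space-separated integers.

Input: [6, -2, 3, -3]
Stage 1 (SUM): sum[0..0]=6, sum[0..1]=4, sum[0..2]=7, sum[0..3]=4 -> [6, 4, 7, 4]
Stage 2 (CLIP -10 12): clip(6,-10,12)=6, clip(4,-10,12)=4, clip(7,-10,12)=7, clip(4,-10,12)=4 -> [6, 4, 7, 4]

Answer: 6 4 7 4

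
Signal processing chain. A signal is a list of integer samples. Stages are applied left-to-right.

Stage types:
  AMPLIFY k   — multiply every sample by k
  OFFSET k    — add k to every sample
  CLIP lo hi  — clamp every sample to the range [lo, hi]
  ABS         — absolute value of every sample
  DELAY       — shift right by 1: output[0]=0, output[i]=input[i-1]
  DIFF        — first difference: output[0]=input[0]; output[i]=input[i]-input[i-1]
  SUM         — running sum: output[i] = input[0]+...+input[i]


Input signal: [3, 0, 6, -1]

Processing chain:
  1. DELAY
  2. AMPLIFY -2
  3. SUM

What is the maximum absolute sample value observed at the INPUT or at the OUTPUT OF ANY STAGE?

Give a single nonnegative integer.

Input: [3, 0, 6, -1] (max |s|=6)
Stage 1 (DELAY): [0, 3, 0, 6] = [0, 3, 0, 6] -> [0, 3, 0, 6] (max |s|=6)
Stage 2 (AMPLIFY -2): 0*-2=0, 3*-2=-6, 0*-2=0, 6*-2=-12 -> [0, -6, 0, -12] (max |s|=12)
Stage 3 (SUM): sum[0..0]=0, sum[0..1]=-6, sum[0..2]=-6, sum[0..3]=-18 -> [0, -6, -6, -18] (max |s|=18)
Overall max amplitude: 18

Answer: 18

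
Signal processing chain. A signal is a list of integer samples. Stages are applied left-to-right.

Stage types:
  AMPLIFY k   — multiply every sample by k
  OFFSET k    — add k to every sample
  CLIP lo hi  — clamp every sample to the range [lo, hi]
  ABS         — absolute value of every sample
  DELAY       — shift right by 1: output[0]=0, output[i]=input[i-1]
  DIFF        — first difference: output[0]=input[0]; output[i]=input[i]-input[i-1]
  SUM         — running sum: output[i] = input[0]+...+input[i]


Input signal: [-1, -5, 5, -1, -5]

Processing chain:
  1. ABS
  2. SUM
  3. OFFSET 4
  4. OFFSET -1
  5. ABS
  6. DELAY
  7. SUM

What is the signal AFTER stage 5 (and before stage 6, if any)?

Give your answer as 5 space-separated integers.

Input: [-1, -5, 5, -1, -5]
Stage 1 (ABS): |-1|=1, |-5|=5, |5|=5, |-1|=1, |-5|=5 -> [1, 5, 5, 1, 5]
Stage 2 (SUM): sum[0..0]=1, sum[0..1]=6, sum[0..2]=11, sum[0..3]=12, sum[0..4]=17 -> [1, 6, 11, 12, 17]
Stage 3 (OFFSET 4): 1+4=5, 6+4=10, 11+4=15, 12+4=16, 17+4=21 -> [5, 10, 15, 16, 21]
Stage 4 (OFFSET -1): 5+-1=4, 10+-1=9, 15+-1=14, 16+-1=15, 21+-1=20 -> [4, 9, 14, 15, 20]
Stage 5 (ABS): |4|=4, |9|=9, |14|=14, |15|=15, |20|=20 -> [4, 9, 14, 15, 20]

Answer: 4 9 14 15 20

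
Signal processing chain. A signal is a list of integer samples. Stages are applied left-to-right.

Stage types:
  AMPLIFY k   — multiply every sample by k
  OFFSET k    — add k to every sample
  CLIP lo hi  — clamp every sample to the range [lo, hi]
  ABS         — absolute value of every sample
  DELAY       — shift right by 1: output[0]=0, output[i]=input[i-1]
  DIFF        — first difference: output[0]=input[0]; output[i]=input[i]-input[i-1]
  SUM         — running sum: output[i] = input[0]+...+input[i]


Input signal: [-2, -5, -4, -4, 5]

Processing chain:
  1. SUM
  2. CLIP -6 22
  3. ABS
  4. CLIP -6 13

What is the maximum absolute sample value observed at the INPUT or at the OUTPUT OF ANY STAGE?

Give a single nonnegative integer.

Input: [-2, -5, -4, -4, 5] (max |s|=5)
Stage 1 (SUM): sum[0..0]=-2, sum[0..1]=-7, sum[0..2]=-11, sum[0..3]=-15, sum[0..4]=-10 -> [-2, -7, -11, -15, -10] (max |s|=15)
Stage 2 (CLIP -6 22): clip(-2,-6,22)=-2, clip(-7,-6,22)=-6, clip(-11,-6,22)=-6, clip(-15,-6,22)=-6, clip(-10,-6,22)=-6 -> [-2, -6, -6, -6, -6] (max |s|=6)
Stage 3 (ABS): |-2|=2, |-6|=6, |-6|=6, |-6|=6, |-6|=6 -> [2, 6, 6, 6, 6] (max |s|=6)
Stage 4 (CLIP -6 13): clip(2,-6,13)=2, clip(6,-6,13)=6, clip(6,-6,13)=6, clip(6,-6,13)=6, clip(6,-6,13)=6 -> [2, 6, 6, 6, 6] (max |s|=6)
Overall max amplitude: 15

Answer: 15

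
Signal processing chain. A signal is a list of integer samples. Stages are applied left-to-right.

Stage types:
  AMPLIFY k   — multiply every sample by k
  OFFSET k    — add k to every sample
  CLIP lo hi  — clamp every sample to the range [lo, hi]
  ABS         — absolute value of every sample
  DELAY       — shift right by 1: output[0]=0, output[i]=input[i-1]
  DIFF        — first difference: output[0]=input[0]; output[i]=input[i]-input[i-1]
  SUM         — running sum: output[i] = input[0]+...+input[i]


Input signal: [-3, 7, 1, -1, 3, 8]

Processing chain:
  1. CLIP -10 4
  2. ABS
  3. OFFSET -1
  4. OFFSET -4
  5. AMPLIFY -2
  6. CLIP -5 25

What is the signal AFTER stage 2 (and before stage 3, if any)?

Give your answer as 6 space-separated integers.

Input: [-3, 7, 1, -1, 3, 8]
Stage 1 (CLIP -10 4): clip(-3,-10,4)=-3, clip(7,-10,4)=4, clip(1,-10,4)=1, clip(-1,-10,4)=-1, clip(3,-10,4)=3, clip(8,-10,4)=4 -> [-3, 4, 1, -1, 3, 4]
Stage 2 (ABS): |-3|=3, |4|=4, |1|=1, |-1|=1, |3|=3, |4|=4 -> [3, 4, 1, 1, 3, 4]

Answer: 3 4 1 1 3 4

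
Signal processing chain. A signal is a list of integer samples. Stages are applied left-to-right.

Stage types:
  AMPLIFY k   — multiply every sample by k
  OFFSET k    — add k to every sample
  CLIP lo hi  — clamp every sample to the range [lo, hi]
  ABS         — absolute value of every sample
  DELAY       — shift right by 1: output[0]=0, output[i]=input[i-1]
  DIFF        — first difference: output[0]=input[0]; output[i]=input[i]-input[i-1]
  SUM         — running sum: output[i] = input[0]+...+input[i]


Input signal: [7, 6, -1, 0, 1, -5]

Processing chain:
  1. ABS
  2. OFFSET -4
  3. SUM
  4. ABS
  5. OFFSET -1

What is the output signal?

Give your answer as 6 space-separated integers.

Answer: 2 4 1 1 4 3

Derivation:
Input: [7, 6, -1, 0, 1, -5]
Stage 1 (ABS): |7|=7, |6|=6, |-1|=1, |0|=0, |1|=1, |-5|=5 -> [7, 6, 1, 0, 1, 5]
Stage 2 (OFFSET -4): 7+-4=3, 6+-4=2, 1+-4=-3, 0+-4=-4, 1+-4=-3, 5+-4=1 -> [3, 2, -3, -4, -3, 1]
Stage 3 (SUM): sum[0..0]=3, sum[0..1]=5, sum[0..2]=2, sum[0..3]=-2, sum[0..4]=-5, sum[0..5]=-4 -> [3, 5, 2, -2, -5, -4]
Stage 4 (ABS): |3|=3, |5|=5, |2|=2, |-2|=2, |-5|=5, |-4|=4 -> [3, 5, 2, 2, 5, 4]
Stage 5 (OFFSET -1): 3+-1=2, 5+-1=4, 2+-1=1, 2+-1=1, 5+-1=4, 4+-1=3 -> [2, 4, 1, 1, 4, 3]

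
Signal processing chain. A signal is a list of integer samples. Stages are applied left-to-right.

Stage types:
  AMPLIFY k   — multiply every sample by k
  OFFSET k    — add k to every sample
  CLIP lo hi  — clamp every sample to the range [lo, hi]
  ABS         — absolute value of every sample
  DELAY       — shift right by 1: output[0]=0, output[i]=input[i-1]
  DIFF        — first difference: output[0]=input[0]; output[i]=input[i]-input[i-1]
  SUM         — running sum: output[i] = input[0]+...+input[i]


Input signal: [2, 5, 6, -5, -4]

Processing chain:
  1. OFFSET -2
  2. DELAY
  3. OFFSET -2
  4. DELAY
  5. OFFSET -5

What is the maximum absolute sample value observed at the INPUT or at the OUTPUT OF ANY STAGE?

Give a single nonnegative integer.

Input: [2, 5, 6, -5, -4] (max |s|=6)
Stage 1 (OFFSET -2): 2+-2=0, 5+-2=3, 6+-2=4, -5+-2=-7, -4+-2=-6 -> [0, 3, 4, -7, -6] (max |s|=7)
Stage 2 (DELAY): [0, 0, 3, 4, -7] = [0, 0, 3, 4, -7] -> [0, 0, 3, 4, -7] (max |s|=7)
Stage 3 (OFFSET -2): 0+-2=-2, 0+-2=-2, 3+-2=1, 4+-2=2, -7+-2=-9 -> [-2, -2, 1, 2, -9] (max |s|=9)
Stage 4 (DELAY): [0, -2, -2, 1, 2] = [0, -2, -2, 1, 2] -> [0, -2, -2, 1, 2] (max |s|=2)
Stage 5 (OFFSET -5): 0+-5=-5, -2+-5=-7, -2+-5=-7, 1+-5=-4, 2+-5=-3 -> [-5, -7, -7, -4, -3] (max |s|=7)
Overall max amplitude: 9

Answer: 9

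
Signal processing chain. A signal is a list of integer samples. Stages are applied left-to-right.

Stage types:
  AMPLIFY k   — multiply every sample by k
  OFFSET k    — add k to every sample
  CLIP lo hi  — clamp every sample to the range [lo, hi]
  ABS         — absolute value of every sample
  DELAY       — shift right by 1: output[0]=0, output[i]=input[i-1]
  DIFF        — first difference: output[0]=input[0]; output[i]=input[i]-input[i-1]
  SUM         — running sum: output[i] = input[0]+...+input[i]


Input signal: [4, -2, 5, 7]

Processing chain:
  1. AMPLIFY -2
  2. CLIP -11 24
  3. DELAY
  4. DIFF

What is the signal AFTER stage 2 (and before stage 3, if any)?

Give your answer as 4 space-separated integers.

Input: [4, -2, 5, 7]
Stage 1 (AMPLIFY -2): 4*-2=-8, -2*-2=4, 5*-2=-10, 7*-2=-14 -> [-8, 4, -10, -14]
Stage 2 (CLIP -11 24): clip(-8,-11,24)=-8, clip(4,-11,24)=4, clip(-10,-11,24)=-10, clip(-14,-11,24)=-11 -> [-8, 4, -10, -11]

Answer: -8 4 -10 -11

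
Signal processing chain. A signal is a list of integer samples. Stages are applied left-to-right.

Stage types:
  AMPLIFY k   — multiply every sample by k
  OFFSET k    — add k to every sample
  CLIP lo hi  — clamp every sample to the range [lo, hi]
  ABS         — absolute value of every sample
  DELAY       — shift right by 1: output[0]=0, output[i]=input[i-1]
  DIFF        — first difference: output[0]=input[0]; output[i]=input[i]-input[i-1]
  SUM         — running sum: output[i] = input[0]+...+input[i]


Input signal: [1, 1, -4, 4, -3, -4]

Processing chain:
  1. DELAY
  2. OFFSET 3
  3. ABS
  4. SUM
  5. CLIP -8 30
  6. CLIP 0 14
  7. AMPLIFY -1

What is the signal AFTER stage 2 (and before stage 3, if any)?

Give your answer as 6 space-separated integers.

Input: [1, 1, -4, 4, -3, -4]
Stage 1 (DELAY): [0, 1, 1, -4, 4, -3] = [0, 1, 1, -4, 4, -3] -> [0, 1, 1, -4, 4, -3]
Stage 2 (OFFSET 3): 0+3=3, 1+3=4, 1+3=4, -4+3=-1, 4+3=7, -3+3=0 -> [3, 4, 4, -1, 7, 0]

Answer: 3 4 4 -1 7 0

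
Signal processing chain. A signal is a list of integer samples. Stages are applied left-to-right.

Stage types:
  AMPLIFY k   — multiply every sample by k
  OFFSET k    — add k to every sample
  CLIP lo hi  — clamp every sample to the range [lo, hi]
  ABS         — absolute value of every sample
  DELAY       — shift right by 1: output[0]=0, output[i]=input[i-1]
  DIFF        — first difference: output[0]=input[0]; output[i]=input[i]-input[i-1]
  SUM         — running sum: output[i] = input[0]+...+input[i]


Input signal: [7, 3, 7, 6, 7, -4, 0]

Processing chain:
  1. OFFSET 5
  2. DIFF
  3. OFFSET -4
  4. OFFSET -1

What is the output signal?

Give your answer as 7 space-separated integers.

Input: [7, 3, 7, 6, 7, -4, 0]
Stage 1 (OFFSET 5): 7+5=12, 3+5=8, 7+5=12, 6+5=11, 7+5=12, -4+5=1, 0+5=5 -> [12, 8, 12, 11, 12, 1, 5]
Stage 2 (DIFF): s[0]=12, 8-12=-4, 12-8=4, 11-12=-1, 12-11=1, 1-12=-11, 5-1=4 -> [12, -4, 4, -1, 1, -11, 4]
Stage 3 (OFFSET -4): 12+-4=8, -4+-4=-8, 4+-4=0, -1+-4=-5, 1+-4=-3, -11+-4=-15, 4+-4=0 -> [8, -8, 0, -5, -3, -15, 0]
Stage 4 (OFFSET -1): 8+-1=7, -8+-1=-9, 0+-1=-1, -5+-1=-6, -3+-1=-4, -15+-1=-16, 0+-1=-1 -> [7, -9, -1, -6, -4, -16, -1]

Answer: 7 -9 -1 -6 -4 -16 -1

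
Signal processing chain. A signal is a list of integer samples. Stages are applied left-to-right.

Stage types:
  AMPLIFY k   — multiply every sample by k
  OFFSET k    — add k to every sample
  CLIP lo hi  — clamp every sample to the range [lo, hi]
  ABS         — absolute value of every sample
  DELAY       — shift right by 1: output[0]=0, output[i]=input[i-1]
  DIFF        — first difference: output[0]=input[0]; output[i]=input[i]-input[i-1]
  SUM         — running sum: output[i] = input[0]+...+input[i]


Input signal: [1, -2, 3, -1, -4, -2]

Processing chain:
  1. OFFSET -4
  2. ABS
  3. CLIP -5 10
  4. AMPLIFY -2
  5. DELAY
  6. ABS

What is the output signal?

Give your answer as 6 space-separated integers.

Answer: 0 6 12 2 10 16

Derivation:
Input: [1, -2, 3, -1, -4, -2]
Stage 1 (OFFSET -4): 1+-4=-3, -2+-4=-6, 3+-4=-1, -1+-4=-5, -4+-4=-8, -2+-4=-6 -> [-3, -6, -1, -5, -8, -6]
Stage 2 (ABS): |-3|=3, |-6|=6, |-1|=1, |-5|=5, |-8|=8, |-6|=6 -> [3, 6, 1, 5, 8, 6]
Stage 3 (CLIP -5 10): clip(3,-5,10)=3, clip(6,-5,10)=6, clip(1,-5,10)=1, clip(5,-5,10)=5, clip(8,-5,10)=8, clip(6,-5,10)=6 -> [3, 6, 1, 5, 8, 6]
Stage 4 (AMPLIFY -2): 3*-2=-6, 6*-2=-12, 1*-2=-2, 5*-2=-10, 8*-2=-16, 6*-2=-12 -> [-6, -12, -2, -10, -16, -12]
Stage 5 (DELAY): [0, -6, -12, -2, -10, -16] = [0, -6, -12, -2, -10, -16] -> [0, -6, -12, -2, -10, -16]
Stage 6 (ABS): |0|=0, |-6|=6, |-12|=12, |-2|=2, |-10|=10, |-16|=16 -> [0, 6, 12, 2, 10, 16]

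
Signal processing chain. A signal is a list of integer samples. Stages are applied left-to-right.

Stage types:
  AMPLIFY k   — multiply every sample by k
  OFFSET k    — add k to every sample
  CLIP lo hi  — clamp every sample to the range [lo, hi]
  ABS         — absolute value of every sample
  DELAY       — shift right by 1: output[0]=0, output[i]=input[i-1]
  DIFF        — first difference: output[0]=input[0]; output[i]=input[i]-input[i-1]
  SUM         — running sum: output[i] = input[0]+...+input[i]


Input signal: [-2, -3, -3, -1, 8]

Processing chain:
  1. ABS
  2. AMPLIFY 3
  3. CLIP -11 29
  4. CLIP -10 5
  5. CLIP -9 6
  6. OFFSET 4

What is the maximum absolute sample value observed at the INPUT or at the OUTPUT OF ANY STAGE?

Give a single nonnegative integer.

Input: [-2, -3, -3, -1, 8] (max |s|=8)
Stage 1 (ABS): |-2|=2, |-3|=3, |-3|=3, |-1|=1, |8|=8 -> [2, 3, 3, 1, 8] (max |s|=8)
Stage 2 (AMPLIFY 3): 2*3=6, 3*3=9, 3*3=9, 1*3=3, 8*3=24 -> [6, 9, 9, 3, 24] (max |s|=24)
Stage 3 (CLIP -11 29): clip(6,-11,29)=6, clip(9,-11,29)=9, clip(9,-11,29)=9, clip(3,-11,29)=3, clip(24,-11,29)=24 -> [6, 9, 9, 3, 24] (max |s|=24)
Stage 4 (CLIP -10 5): clip(6,-10,5)=5, clip(9,-10,5)=5, clip(9,-10,5)=5, clip(3,-10,5)=3, clip(24,-10,5)=5 -> [5, 5, 5, 3, 5] (max |s|=5)
Stage 5 (CLIP -9 6): clip(5,-9,6)=5, clip(5,-9,6)=5, clip(5,-9,6)=5, clip(3,-9,6)=3, clip(5,-9,6)=5 -> [5, 5, 5, 3, 5] (max |s|=5)
Stage 6 (OFFSET 4): 5+4=9, 5+4=9, 5+4=9, 3+4=7, 5+4=9 -> [9, 9, 9, 7, 9] (max |s|=9)
Overall max amplitude: 24

Answer: 24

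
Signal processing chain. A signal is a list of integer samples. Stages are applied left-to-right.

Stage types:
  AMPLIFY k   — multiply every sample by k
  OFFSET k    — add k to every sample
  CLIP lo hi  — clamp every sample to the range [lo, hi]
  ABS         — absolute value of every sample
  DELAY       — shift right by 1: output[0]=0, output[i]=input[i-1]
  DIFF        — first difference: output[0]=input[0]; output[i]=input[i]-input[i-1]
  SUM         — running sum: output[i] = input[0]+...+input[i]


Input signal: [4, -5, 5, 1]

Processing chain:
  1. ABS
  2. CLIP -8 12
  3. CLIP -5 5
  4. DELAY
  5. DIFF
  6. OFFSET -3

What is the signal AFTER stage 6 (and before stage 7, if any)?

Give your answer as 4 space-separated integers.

Answer: -3 1 -2 -3

Derivation:
Input: [4, -5, 5, 1]
Stage 1 (ABS): |4|=4, |-5|=5, |5|=5, |1|=1 -> [4, 5, 5, 1]
Stage 2 (CLIP -8 12): clip(4,-8,12)=4, clip(5,-8,12)=5, clip(5,-8,12)=5, clip(1,-8,12)=1 -> [4, 5, 5, 1]
Stage 3 (CLIP -5 5): clip(4,-5,5)=4, clip(5,-5,5)=5, clip(5,-5,5)=5, clip(1,-5,5)=1 -> [4, 5, 5, 1]
Stage 4 (DELAY): [0, 4, 5, 5] = [0, 4, 5, 5] -> [0, 4, 5, 5]
Stage 5 (DIFF): s[0]=0, 4-0=4, 5-4=1, 5-5=0 -> [0, 4, 1, 0]
Stage 6 (OFFSET -3): 0+-3=-3, 4+-3=1, 1+-3=-2, 0+-3=-3 -> [-3, 1, -2, -3]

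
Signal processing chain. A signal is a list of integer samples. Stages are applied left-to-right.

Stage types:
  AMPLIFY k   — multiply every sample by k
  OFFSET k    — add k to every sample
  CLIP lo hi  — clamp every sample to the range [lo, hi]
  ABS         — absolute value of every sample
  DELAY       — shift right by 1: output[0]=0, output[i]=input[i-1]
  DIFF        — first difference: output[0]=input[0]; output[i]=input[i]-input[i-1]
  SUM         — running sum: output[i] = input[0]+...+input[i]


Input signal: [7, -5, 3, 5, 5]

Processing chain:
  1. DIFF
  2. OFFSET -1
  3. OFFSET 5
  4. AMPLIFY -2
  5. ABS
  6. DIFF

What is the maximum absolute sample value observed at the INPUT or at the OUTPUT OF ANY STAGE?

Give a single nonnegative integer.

Answer: 24

Derivation:
Input: [7, -5, 3, 5, 5] (max |s|=7)
Stage 1 (DIFF): s[0]=7, -5-7=-12, 3--5=8, 5-3=2, 5-5=0 -> [7, -12, 8, 2, 0] (max |s|=12)
Stage 2 (OFFSET -1): 7+-1=6, -12+-1=-13, 8+-1=7, 2+-1=1, 0+-1=-1 -> [6, -13, 7, 1, -1] (max |s|=13)
Stage 3 (OFFSET 5): 6+5=11, -13+5=-8, 7+5=12, 1+5=6, -1+5=4 -> [11, -8, 12, 6, 4] (max |s|=12)
Stage 4 (AMPLIFY -2): 11*-2=-22, -8*-2=16, 12*-2=-24, 6*-2=-12, 4*-2=-8 -> [-22, 16, -24, -12, -8] (max |s|=24)
Stage 5 (ABS): |-22|=22, |16|=16, |-24|=24, |-12|=12, |-8|=8 -> [22, 16, 24, 12, 8] (max |s|=24)
Stage 6 (DIFF): s[0]=22, 16-22=-6, 24-16=8, 12-24=-12, 8-12=-4 -> [22, -6, 8, -12, -4] (max |s|=22)
Overall max amplitude: 24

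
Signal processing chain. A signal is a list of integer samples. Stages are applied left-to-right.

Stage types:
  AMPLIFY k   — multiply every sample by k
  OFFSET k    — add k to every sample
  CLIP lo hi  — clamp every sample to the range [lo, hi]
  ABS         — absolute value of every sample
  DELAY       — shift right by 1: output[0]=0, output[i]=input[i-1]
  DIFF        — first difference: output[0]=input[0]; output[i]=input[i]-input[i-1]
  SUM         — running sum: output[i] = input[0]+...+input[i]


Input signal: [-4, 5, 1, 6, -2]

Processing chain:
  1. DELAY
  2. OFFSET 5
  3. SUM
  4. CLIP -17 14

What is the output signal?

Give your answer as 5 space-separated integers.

Input: [-4, 5, 1, 6, -2]
Stage 1 (DELAY): [0, -4, 5, 1, 6] = [0, -4, 5, 1, 6] -> [0, -4, 5, 1, 6]
Stage 2 (OFFSET 5): 0+5=5, -4+5=1, 5+5=10, 1+5=6, 6+5=11 -> [5, 1, 10, 6, 11]
Stage 3 (SUM): sum[0..0]=5, sum[0..1]=6, sum[0..2]=16, sum[0..3]=22, sum[0..4]=33 -> [5, 6, 16, 22, 33]
Stage 4 (CLIP -17 14): clip(5,-17,14)=5, clip(6,-17,14)=6, clip(16,-17,14)=14, clip(22,-17,14)=14, clip(33,-17,14)=14 -> [5, 6, 14, 14, 14]

Answer: 5 6 14 14 14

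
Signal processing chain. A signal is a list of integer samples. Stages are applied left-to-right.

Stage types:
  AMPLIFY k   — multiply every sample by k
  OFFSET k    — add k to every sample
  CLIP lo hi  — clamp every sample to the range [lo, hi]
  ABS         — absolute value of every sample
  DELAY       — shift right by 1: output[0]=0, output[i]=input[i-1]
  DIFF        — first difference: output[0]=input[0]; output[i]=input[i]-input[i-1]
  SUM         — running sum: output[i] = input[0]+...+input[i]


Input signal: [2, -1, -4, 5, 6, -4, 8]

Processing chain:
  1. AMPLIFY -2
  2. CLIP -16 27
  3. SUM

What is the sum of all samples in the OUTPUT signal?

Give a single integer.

Answer: -52

Derivation:
Input: [2, -1, -4, 5, 6, -4, 8]
Stage 1 (AMPLIFY -2): 2*-2=-4, -1*-2=2, -4*-2=8, 5*-2=-10, 6*-2=-12, -4*-2=8, 8*-2=-16 -> [-4, 2, 8, -10, -12, 8, -16]
Stage 2 (CLIP -16 27): clip(-4,-16,27)=-4, clip(2,-16,27)=2, clip(8,-16,27)=8, clip(-10,-16,27)=-10, clip(-12,-16,27)=-12, clip(8,-16,27)=8, clip(-16,-16,27)=-16 -> [-4, 2, 8, -10, -12, 8, -16]
Stage 3 (SUM): sum[0..0]=-4, sum[0..1]=-2, sum[0..2]=6, sum[0..3]=-4, sum[0..4]=-16, sum[0..5]=-8, sum[0..6]=-24 -> [-4, -2, 6, -4, -16, -8, -24]
Output sum: -52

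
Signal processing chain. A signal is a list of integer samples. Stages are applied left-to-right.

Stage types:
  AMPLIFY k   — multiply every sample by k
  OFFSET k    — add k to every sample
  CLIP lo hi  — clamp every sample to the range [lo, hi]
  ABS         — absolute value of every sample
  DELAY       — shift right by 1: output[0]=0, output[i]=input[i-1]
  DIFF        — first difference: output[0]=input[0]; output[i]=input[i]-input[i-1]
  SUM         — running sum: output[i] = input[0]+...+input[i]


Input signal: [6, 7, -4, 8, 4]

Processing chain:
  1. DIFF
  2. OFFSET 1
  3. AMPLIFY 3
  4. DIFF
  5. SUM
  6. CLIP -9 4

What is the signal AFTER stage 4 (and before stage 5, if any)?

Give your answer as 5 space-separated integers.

Answer: 21 -15 -36 69 -48

Derivation:
Input: [6, 7, -4, 8, 4]
Stage 1 (DIFF): s[0]=6, 7-6=1, -4-7=-11, 8--4=12, 4-8=-4 -> [6, 1, -11, 12, -4]
Stage 2 (OFFSET 1): 6+1=7, 1+1=2, -11+1=-10, 12+1=13, -4+1=-3 -> [7, 2, -10, 13, -3]
Stage 3 (AMPLIFY 3): 7*3=21, 2*3=6, -10*3=-30, 13*3=39, -3*3=-9 -> [21, 6, -30, 39, -9]
Stage 4 (DIFF): s[0]=21, 6-21=-15, -30-6=-36, 39--30=69, -9-39=-48 -> [21, -15, -36, 69, -48]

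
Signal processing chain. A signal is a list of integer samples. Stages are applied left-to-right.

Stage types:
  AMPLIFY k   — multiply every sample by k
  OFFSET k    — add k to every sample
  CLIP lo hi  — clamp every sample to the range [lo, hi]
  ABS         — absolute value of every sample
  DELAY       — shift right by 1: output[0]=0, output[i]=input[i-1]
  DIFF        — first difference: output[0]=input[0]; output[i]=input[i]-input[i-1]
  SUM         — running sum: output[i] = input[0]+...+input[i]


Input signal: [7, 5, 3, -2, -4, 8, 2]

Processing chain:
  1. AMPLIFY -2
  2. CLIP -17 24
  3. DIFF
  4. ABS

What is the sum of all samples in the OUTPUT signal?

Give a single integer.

Input: [7, 5, 3, -2, -4, 8, 2]
Stage 1 (AMPLIFY -2): 7*-2=-14, 5*-2=-10, 3*-2=-6, -2*-2=4, -4*-2=8, 8*-2=-16, 2*-2=-4 -> [-14, -10, -6, 4, 8, -16, -4]
Stage 2 (CLIP -17 24): clip(-14,-17,24)=-14, clip(-10,-17,24)=-10, clip(-6,-17,24)=-6, clip(4,-17,24)=4, clip(8,-17,24)=8, clip(-16,-17,24)=-16, clip(-4,-17,24)=-4 -> [-14, -10, -6, 4, 8, -16, -4]
Stage 3 (DIFF): s[0]=-14, -10--14=4, -6--10=4, 4--6=10, 8-4=4, -16-8=-24, -4--16=12 -> [-14, 4, 4, 10, 4, -24, 12]
Stage 4 (ABS): |-14|=14, |4|=4, |4|=4, |10|=10, |4|=4, |-24|=24, |12|=12 -> [14, 4, 4, 10, 4, 24, 12]
Output sum: 72

Answer: 72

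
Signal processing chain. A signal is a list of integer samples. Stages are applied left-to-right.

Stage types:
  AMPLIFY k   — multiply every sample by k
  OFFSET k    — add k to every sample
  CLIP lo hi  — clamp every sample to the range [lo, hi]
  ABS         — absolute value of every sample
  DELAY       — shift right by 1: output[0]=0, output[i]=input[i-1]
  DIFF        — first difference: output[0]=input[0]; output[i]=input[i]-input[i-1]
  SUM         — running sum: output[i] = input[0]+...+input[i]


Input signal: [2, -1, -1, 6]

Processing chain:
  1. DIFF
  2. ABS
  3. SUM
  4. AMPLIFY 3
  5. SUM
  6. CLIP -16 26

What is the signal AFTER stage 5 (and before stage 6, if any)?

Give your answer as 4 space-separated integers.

Answer: 6 21 36 72

Derivation:
Input: [2, -1, -1, 6]
Stage 1 (DIFF): s[0]=2, -1-2=-3, -1--1=0, 6--1=7 -> [2, -3, 0, 7]
Stage 2 (ABS): |2|=2, |-3|=3, |0|=0, |7|=7 -> [2, 3, 0, 7]
Stage 3 (SUM): sum[0..0]=2, sum[0..1]=5, sum[0..2]=5, sum[0..3]=12 -> [2, 5, 5, 12]
Stage 4 (AMPLIFY 3): 2*3=6, 5*3=15, 5*3=15, 12*3=36 -> [6, 15, 15, 36]
Stage 5 (SUM): sum[0..0]=6, sum[0..1]=21, sum[0..2]=36, sum[0..3]=72 -> [6, 21, 36, 72]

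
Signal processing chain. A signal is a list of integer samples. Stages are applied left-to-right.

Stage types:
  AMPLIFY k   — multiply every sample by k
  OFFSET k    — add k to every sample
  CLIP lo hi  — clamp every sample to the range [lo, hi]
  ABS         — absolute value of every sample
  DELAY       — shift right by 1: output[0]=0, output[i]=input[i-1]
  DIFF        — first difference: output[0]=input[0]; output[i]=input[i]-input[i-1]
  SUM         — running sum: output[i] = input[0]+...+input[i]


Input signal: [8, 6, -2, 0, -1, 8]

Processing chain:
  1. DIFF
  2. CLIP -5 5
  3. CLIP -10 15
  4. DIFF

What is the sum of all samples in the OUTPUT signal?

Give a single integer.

Answer: 5

Derivation:
Input: [8, 6, -2, 0, -1, 8]
Stage 1 (DIFF): s[0]=8, 6-8=-2, -2-6=-8, 0--2=2, -1-0=-1, 8--1=9 -> [8, -2, -8, 2, -1, 9]
Stage 2 (CLIP -5 5): clip(8,-5,5)=5, clip(-2,-5,5)=-2, clip(-8,-5,5)=-5, clip(2,-5,5)=2, clip(-1,-5,5)=-1, clip(9,-5,5)=5 -> [5, -2, -5, 2, -1, 5]
Stage 3 (CLIP -10 15): clip(5,-10,15)=5, clip(-2,-10,15)=-2, clip(-5,-10,15)=-5, clip(2,-10,15)=2, clip(-1,-10,15)=-1, clip(5,-10,15)=5 -> [5, -2, -5, 2, -1, 5]
Stage 4 (DIFF): s[0]=5, -2-5=-7, -5--2=-3, 2--5=7, -1-2=-3, 5--1=6 -> [5, -7, -3, 7, -3, 6]
Output sum: 5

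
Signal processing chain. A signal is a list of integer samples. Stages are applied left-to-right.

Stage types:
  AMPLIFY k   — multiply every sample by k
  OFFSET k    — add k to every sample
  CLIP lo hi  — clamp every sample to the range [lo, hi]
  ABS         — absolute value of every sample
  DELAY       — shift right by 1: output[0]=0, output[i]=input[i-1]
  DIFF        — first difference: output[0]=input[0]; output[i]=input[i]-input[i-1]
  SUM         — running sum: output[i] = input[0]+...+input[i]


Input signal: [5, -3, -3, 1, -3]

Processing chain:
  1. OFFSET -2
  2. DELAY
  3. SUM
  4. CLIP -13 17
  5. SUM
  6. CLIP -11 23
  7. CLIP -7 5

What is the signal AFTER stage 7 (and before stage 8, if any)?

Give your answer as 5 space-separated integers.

Input: [5, -3, -3, 1, -3]
Stage 1 (OFFSET -2): 5+-2=3, -3+-2=-5, -3+-2=-5, 1+-2=-1, -3+-2=-5 -> [3, -5, -5, -1, -5]
Stage 2 (DELAY): [0, 3, -5, -5, -1] = [0, 3, -5, -5, -1] -> [0, 3, -5, -5, -1]
Stage 3 (SUM): sum[0..0]=0, sum[0..1]=3, sum[0..2]=-2, sum[0..3]=-7, sum[0..4]=-8 -> [0, 3, -2, -7, -8]
Stage 4 (CLIP -13 17): clip(0,-13,17)=0, clip(3,-13,17)=3, clip(-2,-13,17)=-2, clip(-7,-13,17)=-7, clip(-8,-13,17)=-8 -> [0, 3, -2, -7, -8]
Stage 5 (SUM): sum[0..0]=0, sum[0..1]=3, sum[0..2]=1, sum[0..3]=-6, sum[0..4]=-14 -> [0, 3, 1, -6, -14]
Stage 6 (CLIP -11 23): clip(0,-11,23)=0, clip(3,-11,23)=3, clip(1,-11,23)=1, clip(-6,-11,23)=-6, clip(-14,-11,23)=-11 -> [0, 3, 1, -6, -11]
Stage 7 (CLIP -7 5): clip(0,-7,5)=0, clip(3,-7,5)=3, clip(1,-7,5)=1, clip(-6,-7,5)=-6, clip(-11,-7,5)=-7 -> [0, 3, 1, -6, -7]

Answer: 0 3 1 -6 -7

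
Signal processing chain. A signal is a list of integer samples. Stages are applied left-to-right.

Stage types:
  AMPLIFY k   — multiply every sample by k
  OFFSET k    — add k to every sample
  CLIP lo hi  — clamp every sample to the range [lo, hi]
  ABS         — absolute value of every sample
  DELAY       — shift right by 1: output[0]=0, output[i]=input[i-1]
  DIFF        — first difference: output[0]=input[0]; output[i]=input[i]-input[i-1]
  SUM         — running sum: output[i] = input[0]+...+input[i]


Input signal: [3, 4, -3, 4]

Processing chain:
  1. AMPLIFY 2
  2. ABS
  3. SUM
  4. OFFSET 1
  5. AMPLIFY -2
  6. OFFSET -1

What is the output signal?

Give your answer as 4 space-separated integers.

Answer: -15 -31 -43 -59

Derivation:
Input: [3, 4, -3, 4]
Stage 1 (AMPLIFY 2): 3*2=6, 4*2=8, -3*2=-6, 4*2=8 -> [6, 8, -6, 8]
Stage 2 (ABS): |6|=6, |8|=8, |-6|=6, |8|=8 -> [6, 8, 6, 8]
Stage 3 (SUM): sum[0..0]=6, sum[0..1]=14, sum[0..2]=20, sum[0..3]=28 -> [6, 14, 20, 28]
Stage 4 (OFFSET 1): 6+1=7, 14+1=15, 20+1=21, 28+1=29 -> [7, 15, 21, 29]
Stage 5 (AMPLIFY -2): 7*-2=-14, 15*-2=-30, 21*-2=-42, 29*-2=-58 -> [-14, -30, -42, -58]
Stage 6 (OFFSET -1): -14+-1=-15, -30+-1=-31, -42+-1=-43, -58+-1=-59 -> [-15, -31, -43, -59]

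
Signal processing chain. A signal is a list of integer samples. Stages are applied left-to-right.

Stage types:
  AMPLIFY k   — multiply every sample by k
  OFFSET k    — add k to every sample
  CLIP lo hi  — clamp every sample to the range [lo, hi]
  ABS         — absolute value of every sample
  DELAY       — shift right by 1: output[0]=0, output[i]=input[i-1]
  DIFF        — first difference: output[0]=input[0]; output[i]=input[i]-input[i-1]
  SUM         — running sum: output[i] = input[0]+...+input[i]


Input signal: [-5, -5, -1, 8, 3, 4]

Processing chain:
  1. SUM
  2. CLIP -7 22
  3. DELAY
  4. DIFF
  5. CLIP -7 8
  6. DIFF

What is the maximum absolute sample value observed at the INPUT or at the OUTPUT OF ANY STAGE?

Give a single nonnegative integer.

Input: [-5, -5, -1, 8, 3, 4] (max |s|=8)
Stage 1 (SUM): sum[0..0]=-5, sum[0..1]=-10, sum[0..2]=-11, sum[0..3]=-3, sum[0..4]=0, sum[0..5]=4 -> [-5, -10, -11, -3, 0, 4] (max |s|=11)
Stage 2 (CLIP -7 22): clip(-5,-7,22)=-5, clip(-10,-7,22)=-7, clip(-11,-7,22)=-7, clip(-3,-7,22)=-3, clip(0,-7,22)=0, clip(4,-7,22)=4 -> [-5, -7, -7, -3, 0, 4] (max |s|=7)
Stage 3 (DELAY): [0, -5, -7, -7, -3, 0] = [0, -5, -7, -7, -3, 0] -> [0, -5, -7, -7, -3, 0] (max |s|=7)
Stage 4 (DIFF): s[0]=0, -5-0=-5, -7--5=-2, -7--7=0, -3--7=4, 0--3=3 -> [0, -5, -2, 0, 4, 3] (max |s|=5)
Stage 5 (CLIP -7 8): clip(0,-7,8)=0, clip(-5,-7,8)=-5, clip(-2,-7,8)=-2, clip(0,-7,8)=0, clip(4,-7,8)=4, clip(3,-7,8)=3 -> [0, -5, -2, 0, 4, 3] (max |s|=5)
Stage 6 (DIFF): s[0]=0, -5-0=-5, -2--5=3, 0--2=2, 4-0=4, 3-4=-1 -> [0, -5, 3, 2, 4, -1] (max |s|=5)
Overall max amplitude: 11

Answer: 11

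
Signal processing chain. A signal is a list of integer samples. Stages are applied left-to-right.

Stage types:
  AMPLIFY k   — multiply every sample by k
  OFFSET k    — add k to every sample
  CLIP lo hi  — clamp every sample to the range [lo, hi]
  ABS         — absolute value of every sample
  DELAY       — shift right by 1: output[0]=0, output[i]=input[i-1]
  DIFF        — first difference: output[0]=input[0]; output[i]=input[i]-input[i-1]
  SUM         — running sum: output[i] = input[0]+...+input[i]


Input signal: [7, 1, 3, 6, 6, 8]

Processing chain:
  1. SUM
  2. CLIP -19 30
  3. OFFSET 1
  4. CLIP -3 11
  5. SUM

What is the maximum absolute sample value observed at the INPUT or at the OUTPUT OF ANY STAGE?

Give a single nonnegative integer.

Input: [7, 1, 3, 6, 6, 8] (max |s|=8)
Stage 1 (SUM): sum[0..0]=7, sum[0..1]=8, sum[0..2]=11, sum[0..3]=17, sum[0..4]=23, sum[0..5]=31 -> [7, 8, 11, 17, 23, 31] (max |s|=31)
Stage 2 (CLIP -19 30): clip(7,-19,30)=7, clip(8,-19,30)=8, clip(11,-19,30)=11, clip(17,-19,30)=17, clip(23,-19,30)=23, clip(31,-19,30)=30 -> [7, 8, 11, 17, 23, 30] (max |s|=30)
Stage 3 (OFFSET 1): 7+1=8, 8+1=9, 11+1=12, 17+1=18, 23+1=24, 30+1=31 -> [8, 9, 12, 18, 24, 31] (max |s|=31)
Stage 4 (CLIP -3 11): clip(8,-3,11)=8, clip(9,-3,11)=9, clip(12,-3,11)=11, clip(18,-3,11)=11, clip(24,-3,11)=11, clip(31,-3,11)=11 -> [8, 9, 11, 11, 11, 11] (max |s|=11)
Stage 5 (SUM): sum[0..0]=8, sum[0..1]=17, sum[0..2]=28, sum[0..3]=39, sum[0..4]=50, sum[0..5]=61 -> [8, 17, 28, 39, 50, 61] (max |s|=61)
Overall max amplitude: 61

Answer: 61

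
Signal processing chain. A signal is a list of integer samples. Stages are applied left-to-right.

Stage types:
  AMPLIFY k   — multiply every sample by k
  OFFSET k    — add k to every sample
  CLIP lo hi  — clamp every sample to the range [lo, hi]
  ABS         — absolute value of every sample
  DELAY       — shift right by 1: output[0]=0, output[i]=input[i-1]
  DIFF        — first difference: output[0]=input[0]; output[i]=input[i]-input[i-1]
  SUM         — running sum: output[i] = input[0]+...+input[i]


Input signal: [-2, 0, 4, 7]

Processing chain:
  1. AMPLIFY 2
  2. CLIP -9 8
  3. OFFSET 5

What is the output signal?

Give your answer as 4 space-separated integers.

Answer: 1 5 13 13

Derivation:
Input: [-2, 0, 4, 7]
Stage 1 (AMPLIFY 2): -2*2=-4, 0*2=0, 4*2=8, 7*2=14 -> [-4, 0, 8, 14]
Stage 2 (CLIP -9 8): clip(-4,-9,8)=-4, clip(0,-9,8)=0, clip(8,-9,8)=8, clip(14,-9,8)=8 -> [-4, 0, 8, 8]
Stage 3 (OFFSET 5): -4+5=1, 0+5=5, 8+5=13, 8+5=13 -> [1, 5, 13, 13]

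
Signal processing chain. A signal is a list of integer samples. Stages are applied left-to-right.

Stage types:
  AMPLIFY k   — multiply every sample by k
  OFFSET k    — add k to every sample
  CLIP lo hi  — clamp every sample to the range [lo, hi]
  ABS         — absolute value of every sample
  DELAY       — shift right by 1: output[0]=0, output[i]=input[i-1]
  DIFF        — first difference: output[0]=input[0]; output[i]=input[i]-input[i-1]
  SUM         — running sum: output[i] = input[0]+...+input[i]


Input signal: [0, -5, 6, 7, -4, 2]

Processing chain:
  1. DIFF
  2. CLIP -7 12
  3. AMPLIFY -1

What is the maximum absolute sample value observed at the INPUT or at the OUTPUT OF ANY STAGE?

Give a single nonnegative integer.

Input: [0, -5, 6, 7, -4, 2] (max |s|=7)
Stage 1 (DIFF): s[0]=0, -5-0=-5, 6--5=11, 7-6=1, -4-7=-11, 2--4=6 -> [0, -5, 11, 1, -11, 6] (max |s|=11)
Stage 2 (CLIP -7 12): clip(0,-7,12)=0, clip(-5,-7,12)=-5, clip(11,-7,12)=11, clip(1,-7,12)=1, clip(-11,-7,12)=-7, clip(6,-7,12)=6 -> [0, -5, 11, 1, -7, 6] (max |s|=11)
Stage 3 (AMPLIFY -1): 0*-1=0, -5*-1=5, 11*-1=-11, 1*-1=-1, -7*-1=7, 6*-1=-6 -> [0, 5, -11, -1, 7, -6] (max |s|=11)
Overall max amplitude: 11

Answer: 11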